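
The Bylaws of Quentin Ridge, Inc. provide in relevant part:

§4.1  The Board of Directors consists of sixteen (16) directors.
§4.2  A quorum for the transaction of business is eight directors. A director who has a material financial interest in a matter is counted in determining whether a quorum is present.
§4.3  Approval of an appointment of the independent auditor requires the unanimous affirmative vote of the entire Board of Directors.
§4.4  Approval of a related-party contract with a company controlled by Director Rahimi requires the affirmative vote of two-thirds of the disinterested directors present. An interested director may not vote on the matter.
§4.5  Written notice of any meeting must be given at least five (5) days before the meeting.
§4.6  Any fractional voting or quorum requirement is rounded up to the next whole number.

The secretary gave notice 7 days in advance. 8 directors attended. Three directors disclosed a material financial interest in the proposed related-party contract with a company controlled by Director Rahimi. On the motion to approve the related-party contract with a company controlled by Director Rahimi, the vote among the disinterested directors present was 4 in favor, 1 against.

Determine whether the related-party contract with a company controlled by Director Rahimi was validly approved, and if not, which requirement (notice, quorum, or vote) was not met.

Notice: 7 days given; 5 required (7 ≥ 5). Satisfied.
Quorum: 8 present (interested directors count toward quorum); quorum is 8. Satisfied.
Vote: the related-party contract with a company controlled by Director Rahimi requires two-thirds of the disinterested directors present (8 − 3 = 5). 2/3 of 5 = 3.33, rounded up to 4, so 4 affirmative votes are needed; 4 voted in favor. Satisfied.

Valid — all requirements satisfied.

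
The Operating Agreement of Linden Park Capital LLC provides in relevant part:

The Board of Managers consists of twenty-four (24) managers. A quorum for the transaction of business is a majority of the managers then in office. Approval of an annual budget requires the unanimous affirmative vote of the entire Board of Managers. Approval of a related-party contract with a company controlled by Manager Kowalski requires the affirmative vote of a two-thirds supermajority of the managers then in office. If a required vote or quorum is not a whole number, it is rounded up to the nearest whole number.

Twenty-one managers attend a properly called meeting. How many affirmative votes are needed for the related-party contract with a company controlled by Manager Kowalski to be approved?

16

The related-party contract with a company controlled by Manager Kowalski requires two-thirds of the managers then in office (24).
2/3 of 24 = 16.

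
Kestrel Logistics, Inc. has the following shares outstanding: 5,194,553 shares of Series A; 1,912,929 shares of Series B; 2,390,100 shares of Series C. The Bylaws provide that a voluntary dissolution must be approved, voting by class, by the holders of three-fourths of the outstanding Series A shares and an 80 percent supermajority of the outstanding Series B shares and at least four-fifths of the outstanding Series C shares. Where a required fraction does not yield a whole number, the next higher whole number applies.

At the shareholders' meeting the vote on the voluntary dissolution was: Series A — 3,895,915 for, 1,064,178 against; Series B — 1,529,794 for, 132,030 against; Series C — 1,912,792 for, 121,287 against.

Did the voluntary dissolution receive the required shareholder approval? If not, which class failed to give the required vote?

Not approved — the Series B shares did not give the required vote.

Series A: 3/4 of 5194553 = 3895914.75, rounded up to 3895915; 3,895,915 required, 3,895,915 in favor — approved.
Series B: 4/5 of 1912929 = 1530343.20, rounded up to 1530344; 1,530,344 required, 1,529,794 in favor — not approved.
Series C: 4/5 of 2390100 = 1912080; 1,912,080 required, 1,912,792 in favor — approved.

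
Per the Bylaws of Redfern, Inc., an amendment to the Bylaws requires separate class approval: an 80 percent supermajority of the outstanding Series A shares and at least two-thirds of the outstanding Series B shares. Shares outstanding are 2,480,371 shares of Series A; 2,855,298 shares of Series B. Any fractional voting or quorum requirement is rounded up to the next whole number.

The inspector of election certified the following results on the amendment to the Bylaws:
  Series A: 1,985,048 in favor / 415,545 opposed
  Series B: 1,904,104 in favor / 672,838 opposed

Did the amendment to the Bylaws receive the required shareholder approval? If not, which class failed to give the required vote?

Series A: 4/5 of 2480371 = 1984296.80, rounded up to 1984297; 1,984,297 required, 1,985,048 in favor — approved.
Series B: 2/3 of 2855298 = 1903532; 1,903,532 required, 1,904,104 in favor — approved.

Approved — every class gave the required vote.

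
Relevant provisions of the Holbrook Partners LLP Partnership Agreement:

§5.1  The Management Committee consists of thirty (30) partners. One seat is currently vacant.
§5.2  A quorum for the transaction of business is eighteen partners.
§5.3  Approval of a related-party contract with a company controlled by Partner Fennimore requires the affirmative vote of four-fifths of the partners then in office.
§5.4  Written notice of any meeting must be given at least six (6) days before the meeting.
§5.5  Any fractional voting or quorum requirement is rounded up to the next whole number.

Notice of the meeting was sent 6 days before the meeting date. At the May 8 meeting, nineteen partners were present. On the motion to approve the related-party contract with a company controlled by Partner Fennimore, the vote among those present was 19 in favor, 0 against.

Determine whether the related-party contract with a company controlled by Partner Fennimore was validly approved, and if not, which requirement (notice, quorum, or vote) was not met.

Invalid — vote requirement not satisfied.

Notice: 6 days given; 6 required (6 ≥ 6). Satisfied.
Quorum: 19 present; quorum is 18. Satisfied.
Vote: the related-party contract with a company controlled by Partner Fennimore requires four-fifths of the partners then in office (29). 4/5 of 29 = 23.20, rounded up to 24, so 24 affirmative votes are needed; 19 voted in favor. Not satisfied.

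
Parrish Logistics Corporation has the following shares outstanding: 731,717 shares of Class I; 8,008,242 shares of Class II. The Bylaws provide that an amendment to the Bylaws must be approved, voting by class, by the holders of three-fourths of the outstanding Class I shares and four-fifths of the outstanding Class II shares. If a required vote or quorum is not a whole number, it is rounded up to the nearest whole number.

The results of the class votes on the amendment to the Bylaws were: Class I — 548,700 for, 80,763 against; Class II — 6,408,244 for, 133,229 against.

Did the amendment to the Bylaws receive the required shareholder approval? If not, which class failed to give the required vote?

Class I: 3/4 of 731717 = 548787.75, rounded up to 548788; 548,788 required, 548,700 in favor — not approved.
Class II: 4/5 of 8008242 = 6406593.60, rounded up to 6406594; 6,406,594 required, 6,408,244 in favor — approved.

Not approved — the Class I shares did not give the required vote.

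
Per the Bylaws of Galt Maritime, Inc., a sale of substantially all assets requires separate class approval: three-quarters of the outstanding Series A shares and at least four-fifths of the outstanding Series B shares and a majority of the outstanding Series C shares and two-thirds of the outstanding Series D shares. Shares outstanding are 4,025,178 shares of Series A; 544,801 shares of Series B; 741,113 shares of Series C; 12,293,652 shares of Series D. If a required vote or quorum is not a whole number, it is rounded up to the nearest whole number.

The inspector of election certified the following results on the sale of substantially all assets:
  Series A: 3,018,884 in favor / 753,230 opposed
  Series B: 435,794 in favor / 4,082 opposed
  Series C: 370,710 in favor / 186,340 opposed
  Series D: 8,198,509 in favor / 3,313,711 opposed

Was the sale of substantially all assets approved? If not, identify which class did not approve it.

Not approved — the Series B shares did not give the required vote.

Series A: 3/4 of 4025178 = 3018883.50, rounded up to 3018884; 3,018,884 required, 3,018,884 in favor — approved.
Series B: 4/5 of 544801 = 435840.80, rounded up to 435841; 435,841 required, 435,794 in favor — not approved.
Series C: a majority of 741113 is 370557; 370,557 required, 370,710 in favor — approved.
Series D: 2/3 of 12293652 = 8195768; 8,195,768 required, 8,198,509 in favor — approved.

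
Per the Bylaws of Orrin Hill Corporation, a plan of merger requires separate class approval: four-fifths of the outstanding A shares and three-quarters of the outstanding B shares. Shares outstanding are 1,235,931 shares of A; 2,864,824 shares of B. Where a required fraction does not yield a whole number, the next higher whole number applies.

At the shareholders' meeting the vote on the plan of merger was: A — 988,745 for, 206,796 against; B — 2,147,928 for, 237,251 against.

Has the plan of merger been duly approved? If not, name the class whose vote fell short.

Not approved — the B shares did not give the required vote.

A: 4/5 of 1235931 = 988744.80, rounded up to 988745; 988,745 required, 988,745 in favor — approved.
B: 3/4 of 2864824 = 2148618; 2,148,618 required, 2,147,928 in favor — not approved.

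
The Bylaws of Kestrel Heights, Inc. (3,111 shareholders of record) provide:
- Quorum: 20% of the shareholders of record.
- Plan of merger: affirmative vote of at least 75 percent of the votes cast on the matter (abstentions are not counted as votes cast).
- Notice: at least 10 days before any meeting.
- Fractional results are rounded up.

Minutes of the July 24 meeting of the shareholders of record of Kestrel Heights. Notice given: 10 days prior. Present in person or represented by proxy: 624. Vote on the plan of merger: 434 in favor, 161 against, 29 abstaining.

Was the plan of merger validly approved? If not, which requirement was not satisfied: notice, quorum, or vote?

Notice: 10 days given; 10 required. Satisfied.
Quorum: 20% of 3,111 = 622.20, rounded up to 623; 624 present. Satisfied.
Vote: requires three-fourths of the votes cast (624 − 29 abstaining = 595); 3/4 of 595 = 446.25, rounded up to 447, so 447 needed; 434 in favor. Not satisfied.

Invalid — vote requirement not satisfied.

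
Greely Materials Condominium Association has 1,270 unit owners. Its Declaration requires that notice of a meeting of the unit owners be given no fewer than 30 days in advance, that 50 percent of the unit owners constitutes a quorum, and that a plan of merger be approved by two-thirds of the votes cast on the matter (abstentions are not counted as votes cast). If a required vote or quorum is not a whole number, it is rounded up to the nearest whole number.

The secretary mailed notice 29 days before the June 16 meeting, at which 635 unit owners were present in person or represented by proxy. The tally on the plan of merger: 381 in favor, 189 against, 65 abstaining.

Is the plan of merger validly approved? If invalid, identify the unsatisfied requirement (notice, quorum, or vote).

Notice: 29 days given; 30 required. Not satisfied.
Quorum: 50% of 1,270 = 635; 635 present. Satisfied.
Vote: requires two-thirds of the votes cast (635 − 65 abstaining = 570); 2/3 of 570 = 380, so 380 needed; 381 in favor. Satisfied.

Invalid — notice requirement not satisfied.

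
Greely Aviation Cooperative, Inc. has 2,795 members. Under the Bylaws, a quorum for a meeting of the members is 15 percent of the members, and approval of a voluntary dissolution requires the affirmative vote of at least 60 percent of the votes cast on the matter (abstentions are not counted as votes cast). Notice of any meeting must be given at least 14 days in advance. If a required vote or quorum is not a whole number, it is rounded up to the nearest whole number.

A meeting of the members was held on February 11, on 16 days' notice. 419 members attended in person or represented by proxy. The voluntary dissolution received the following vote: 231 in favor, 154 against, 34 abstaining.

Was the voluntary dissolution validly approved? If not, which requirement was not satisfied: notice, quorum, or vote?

Invalid — quorum requirement not satisfied.

Notice: 16 days given; 14 required. Satisfied.
Quorum: 15% of 2,795 = 419.25, rounded up to 420; 419 present. Not satisfied.
Vote: requires three-fifths of the votes cast (419 − 34 abstaining = 385); 3/5 of 385 = 231, so 231 needed; 231 in favor. Satisfied.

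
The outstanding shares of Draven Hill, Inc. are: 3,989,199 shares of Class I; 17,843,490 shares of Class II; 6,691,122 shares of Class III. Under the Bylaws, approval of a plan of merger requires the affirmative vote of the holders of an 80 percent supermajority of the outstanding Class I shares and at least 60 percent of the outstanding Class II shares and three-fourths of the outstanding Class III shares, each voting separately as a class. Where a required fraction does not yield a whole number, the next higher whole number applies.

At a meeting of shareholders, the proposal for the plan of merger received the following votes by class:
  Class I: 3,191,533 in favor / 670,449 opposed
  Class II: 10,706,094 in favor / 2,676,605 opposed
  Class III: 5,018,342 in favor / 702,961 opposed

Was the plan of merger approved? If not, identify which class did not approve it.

Approved — every class gave the required vote.

Class I: 4/5 of 3989199 = 3191359.20, rounded up to 3191360; 3,191,360 required, 3,191,533 in favor — approved.
Class II: 3/5 of 17843490 = 10706094; 10,706,094 required, 10,706,094 in favor — approved.
Class III: 3/4 of 6691122 = 5018341.50, rounded up to 5018342; 5,018,342 required, 5,018,342 in favor — approved.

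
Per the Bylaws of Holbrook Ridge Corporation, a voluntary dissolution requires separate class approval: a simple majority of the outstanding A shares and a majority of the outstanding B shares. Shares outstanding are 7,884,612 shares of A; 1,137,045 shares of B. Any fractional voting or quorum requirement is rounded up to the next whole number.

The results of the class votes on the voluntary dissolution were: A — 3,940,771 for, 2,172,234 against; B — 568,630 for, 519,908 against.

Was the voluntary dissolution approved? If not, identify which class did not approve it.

A: a majority of 7884612 is 3942307; 3,942,307 required, 3,940,771 in favor — not approved.
B: a majority of 1137045 is 568523; 568,523 required, 568,630 in favor — approved.

Not approved — the A shares did not give the required vote.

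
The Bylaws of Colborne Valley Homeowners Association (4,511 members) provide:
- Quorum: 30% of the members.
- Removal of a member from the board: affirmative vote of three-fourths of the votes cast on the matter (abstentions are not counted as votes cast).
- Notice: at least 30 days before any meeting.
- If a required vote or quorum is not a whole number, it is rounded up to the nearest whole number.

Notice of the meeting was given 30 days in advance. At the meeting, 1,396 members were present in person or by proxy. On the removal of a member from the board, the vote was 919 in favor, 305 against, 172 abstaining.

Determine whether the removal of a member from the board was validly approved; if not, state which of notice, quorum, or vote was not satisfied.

Valid — all requirements satisfied.

Notice: 30 days given; 30 required. Satisfied.
Quorum: 30% of 4,511 = 1,353.30, rounded up to 1,354; 1,396 present. Satisfied.
Vote: requires three-fourths of the votes cast (1,396 − 172 abstaining = 1,224); 3/4 of 1224 = 918, so 918 needed; 919 in favor. Satisfied.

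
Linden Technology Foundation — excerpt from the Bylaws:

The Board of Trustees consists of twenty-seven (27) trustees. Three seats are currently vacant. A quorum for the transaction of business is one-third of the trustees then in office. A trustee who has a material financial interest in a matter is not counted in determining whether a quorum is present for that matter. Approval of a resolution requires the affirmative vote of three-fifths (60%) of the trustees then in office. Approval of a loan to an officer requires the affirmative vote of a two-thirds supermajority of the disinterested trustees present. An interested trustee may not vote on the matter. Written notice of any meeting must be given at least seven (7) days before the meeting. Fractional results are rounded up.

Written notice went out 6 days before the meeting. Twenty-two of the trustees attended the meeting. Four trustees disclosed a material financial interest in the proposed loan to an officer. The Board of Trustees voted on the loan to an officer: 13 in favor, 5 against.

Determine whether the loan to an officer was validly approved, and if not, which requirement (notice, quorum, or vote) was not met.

Notice: 6 days given; 7 required (6 < 7). Not satisfied.
Quorum: 22 present, but the 4 interested trustees do not count, leaving 18. Quorum is 8. Satisfied.
Vote: the loan to an officer requires two-thirds of the disinterested trustees present (22 − 4 = 18). 2/3 of 18 = 12, so 12 affirmative votes are needed; 13 voted in favor. Satisfied.

Invalid — notice requirement not satisfied.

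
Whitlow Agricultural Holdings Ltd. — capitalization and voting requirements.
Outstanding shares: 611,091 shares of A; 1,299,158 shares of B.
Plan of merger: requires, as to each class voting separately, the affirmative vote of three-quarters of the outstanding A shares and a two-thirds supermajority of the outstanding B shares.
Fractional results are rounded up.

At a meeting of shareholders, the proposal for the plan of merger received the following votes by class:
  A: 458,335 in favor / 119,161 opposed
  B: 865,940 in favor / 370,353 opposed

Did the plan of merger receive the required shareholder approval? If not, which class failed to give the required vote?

Not approved — the B shares did not give the required vote.

A: 3/4 of 611091 = 458318.25, rounded up to 458319; 458,319 required, 458,335 in favor — approved.
B: 2/3 of 1299158 = 866105.33, rounded up to 866106; 866,106 required, 865,940 in favor — not approved.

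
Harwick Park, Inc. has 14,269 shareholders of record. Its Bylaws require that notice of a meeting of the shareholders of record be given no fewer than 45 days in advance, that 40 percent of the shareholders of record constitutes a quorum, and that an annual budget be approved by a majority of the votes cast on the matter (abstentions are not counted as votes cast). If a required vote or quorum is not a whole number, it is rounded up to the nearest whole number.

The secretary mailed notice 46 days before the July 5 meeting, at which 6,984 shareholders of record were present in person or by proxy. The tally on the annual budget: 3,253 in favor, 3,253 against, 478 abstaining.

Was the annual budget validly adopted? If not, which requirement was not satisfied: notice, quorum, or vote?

Invalid — vote requirement not satisfied.

Notice: 46 days given; 45 required. Satisfied.
Quorum: 40% of 14,269 = 5,707.60, rounded up to 5,708; 6,984 present. Satisfied.
Vote: requires a majority of the votes cast (6,984 − 478 abstaining = 6,506); a majority of 6506 is 3254, so 3,254 needed; 3,253 in favor. Not satisfied.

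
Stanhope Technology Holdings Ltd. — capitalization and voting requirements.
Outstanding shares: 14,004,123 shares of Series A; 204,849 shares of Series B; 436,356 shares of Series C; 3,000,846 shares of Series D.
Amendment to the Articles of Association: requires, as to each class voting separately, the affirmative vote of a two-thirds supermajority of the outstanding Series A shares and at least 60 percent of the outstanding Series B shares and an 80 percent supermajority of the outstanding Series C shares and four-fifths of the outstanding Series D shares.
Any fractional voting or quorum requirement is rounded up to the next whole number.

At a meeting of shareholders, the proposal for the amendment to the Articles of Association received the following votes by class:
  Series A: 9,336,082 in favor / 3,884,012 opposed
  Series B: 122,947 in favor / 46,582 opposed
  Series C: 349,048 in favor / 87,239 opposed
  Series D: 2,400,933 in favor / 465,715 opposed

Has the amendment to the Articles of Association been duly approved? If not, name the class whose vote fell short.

Not approved — the Series C shares did not give the required vote.

Series A: 2/3 of 14004123 = 9336082; 9,336,082 required, 9,336,082 in favor — approved.
Series B: 3/5 of 204849 = 122909.40, rounded up to 122910; 122,910 required, 122,947 in favor — approved.
Series C: 4/5 of 436356 = 349084.80, rounded up to 349085; 349,085 required, 349,048 in favor — not approved.
Series D: 4/5 of 3000846 = 2400676.80, rounded up to 2400677; 2,400,677 required, 2,400,933 in favor — approved.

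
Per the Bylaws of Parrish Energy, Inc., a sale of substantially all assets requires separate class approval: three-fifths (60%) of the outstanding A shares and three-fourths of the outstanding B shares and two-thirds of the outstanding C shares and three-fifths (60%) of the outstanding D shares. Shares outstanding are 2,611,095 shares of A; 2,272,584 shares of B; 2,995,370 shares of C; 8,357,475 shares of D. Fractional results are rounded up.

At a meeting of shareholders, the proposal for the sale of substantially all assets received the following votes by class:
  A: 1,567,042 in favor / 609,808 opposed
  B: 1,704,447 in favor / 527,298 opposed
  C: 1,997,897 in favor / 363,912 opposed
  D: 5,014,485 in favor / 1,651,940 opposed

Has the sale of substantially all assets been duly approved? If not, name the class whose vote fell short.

A: 3/5 of 2611095 = 1566657; 1,566,657 required, 1,567,042 in favor — approved.
B: 3/4 of 2272584 = 1704438; 1,704,438 required, 1,704,447 in favor — approved.
C: 2/3 of 2995370 = 1996913.33, rounded up to 1996914; 1,996,914 required, 1,997,897 in favor — approved.
D: 3/5 of 8357475 = 5014485; 5,014,485 required, 5,014,485 in favor — approved.

Approved — every class gave the required vote.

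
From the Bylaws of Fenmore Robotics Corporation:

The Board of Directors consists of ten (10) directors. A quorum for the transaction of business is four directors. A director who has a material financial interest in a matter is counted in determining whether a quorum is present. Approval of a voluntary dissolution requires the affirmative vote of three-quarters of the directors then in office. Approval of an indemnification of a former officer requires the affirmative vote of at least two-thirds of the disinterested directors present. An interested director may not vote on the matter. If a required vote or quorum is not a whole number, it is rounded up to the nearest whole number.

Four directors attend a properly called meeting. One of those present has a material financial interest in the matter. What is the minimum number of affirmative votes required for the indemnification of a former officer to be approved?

2

The indemnification of a former officer requires two-thirds of the disinterested directors present (4 − 1 = 3).
2/3 of 3 = 2.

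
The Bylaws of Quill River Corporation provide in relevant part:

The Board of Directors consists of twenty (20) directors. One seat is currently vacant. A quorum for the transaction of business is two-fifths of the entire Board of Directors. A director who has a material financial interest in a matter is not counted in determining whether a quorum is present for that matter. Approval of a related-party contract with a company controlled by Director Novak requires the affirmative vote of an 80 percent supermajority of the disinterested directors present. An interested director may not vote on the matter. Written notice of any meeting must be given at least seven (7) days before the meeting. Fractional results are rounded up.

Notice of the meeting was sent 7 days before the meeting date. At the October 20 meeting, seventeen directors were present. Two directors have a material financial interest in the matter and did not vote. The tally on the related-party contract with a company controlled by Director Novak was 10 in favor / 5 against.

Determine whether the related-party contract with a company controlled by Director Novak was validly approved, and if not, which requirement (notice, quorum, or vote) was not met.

Invalid — vote requirement not satisfied.

Notice: 7 days given; 7 required (7 ≥ 7). Satisfied.
Quorum: 17 present, but the 2 interested directors do not count, leaving 15. Quorum is 8. Satisfied.
Vote: the related-party contract with a company controlled by Director Novak requires four-fifths of the disinterested directors present (17 − 2 = 15). 4/5 of 15 = 12, so 12 affirmative votes are needed; 10 voted in favor. Not satisfied.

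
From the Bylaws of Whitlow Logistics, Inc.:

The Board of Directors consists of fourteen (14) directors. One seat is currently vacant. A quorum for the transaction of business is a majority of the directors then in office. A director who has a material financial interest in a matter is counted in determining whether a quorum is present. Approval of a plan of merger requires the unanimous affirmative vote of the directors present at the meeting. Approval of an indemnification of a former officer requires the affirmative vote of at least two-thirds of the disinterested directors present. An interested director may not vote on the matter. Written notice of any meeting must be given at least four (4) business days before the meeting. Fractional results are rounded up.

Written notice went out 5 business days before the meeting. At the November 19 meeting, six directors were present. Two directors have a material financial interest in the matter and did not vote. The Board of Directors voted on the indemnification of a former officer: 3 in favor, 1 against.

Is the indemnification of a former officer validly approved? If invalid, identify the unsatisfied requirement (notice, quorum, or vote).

Notice: 5 business days given; 4 required (5 ≥ 4). Satisfied.
Quorum: 6 present (interested directors count toward quorum); quorum is 7. Not satisfied.
Vote: the indemnification of a former officer requires two-thirds of the disinterested directors present (6 − 2 = 4). 2/3 of 4 = 2.67, rounded up to 3, so 3 affirmative votes are needed; 3 voted in favor. Satisfied. (Moot — without a quorum no business can be validly transacted.)

Invalid — quorum requirement not satisfied.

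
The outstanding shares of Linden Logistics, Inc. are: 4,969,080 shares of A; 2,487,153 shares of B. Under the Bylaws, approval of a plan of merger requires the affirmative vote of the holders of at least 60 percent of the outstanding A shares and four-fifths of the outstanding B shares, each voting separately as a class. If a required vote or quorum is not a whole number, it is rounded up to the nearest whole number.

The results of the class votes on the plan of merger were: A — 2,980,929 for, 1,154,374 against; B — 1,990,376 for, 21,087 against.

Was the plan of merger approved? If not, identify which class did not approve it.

Not approved — the A shares did not give the required vote.

A: 3/5 of 4969080 = 2981448; 2,981,448 required, 2,980,929 in favor — not approved.
B: 4/5 of 2487153 = 1989722.40, rounded up to 1989723; 1,989,723 required, 1,990,376 in favor — approved.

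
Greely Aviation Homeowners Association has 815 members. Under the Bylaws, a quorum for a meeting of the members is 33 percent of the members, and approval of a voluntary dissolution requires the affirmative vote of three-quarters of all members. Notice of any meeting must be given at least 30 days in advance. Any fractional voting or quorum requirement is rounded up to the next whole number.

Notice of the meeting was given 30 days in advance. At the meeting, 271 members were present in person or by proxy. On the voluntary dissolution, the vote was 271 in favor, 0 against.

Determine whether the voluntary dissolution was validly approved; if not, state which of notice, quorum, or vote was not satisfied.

Notice: 30 days given; 30 required. Satisfied.
Quorum: 33% of 815 = 268.95, rounded up to 269; 271 present. Satisfied.
Vote: requires three-fourths of all members (815); 3/4 of 815 = 611.25, rounded up to 612, so 612 needed; 271 in favor. Not satisfied.

Invalid — vote requirement not satisfied.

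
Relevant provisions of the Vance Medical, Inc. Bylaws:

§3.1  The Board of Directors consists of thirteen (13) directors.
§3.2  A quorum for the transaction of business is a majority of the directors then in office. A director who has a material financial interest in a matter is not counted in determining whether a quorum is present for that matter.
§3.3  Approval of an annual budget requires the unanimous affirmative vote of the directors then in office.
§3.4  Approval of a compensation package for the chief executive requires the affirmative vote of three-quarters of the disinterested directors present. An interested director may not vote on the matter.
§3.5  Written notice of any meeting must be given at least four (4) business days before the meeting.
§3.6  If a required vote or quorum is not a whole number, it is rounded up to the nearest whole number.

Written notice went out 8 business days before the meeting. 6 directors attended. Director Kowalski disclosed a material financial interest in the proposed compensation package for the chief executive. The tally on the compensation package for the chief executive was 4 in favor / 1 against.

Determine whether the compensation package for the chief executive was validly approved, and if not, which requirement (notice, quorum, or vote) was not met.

Invalid — quorum requirement not satisfied.

Notice: 8 business days given; 4 required (8 ≥ 4). Satisfied.
Quorum: 6 present, but the 1 interested director does not count, leaving 5. Quorum is 7. Not satisfied.
Vote: the compensation package for the chief executive requires three-fourths of the disinterested directors present (6 − 1 = 5). 3/4 of 5 = 3.75, rounded up to 4, so 4 affirmative votes are needed; 4 voted in favor. Satisfied. (Moot — without a quorum no business can be validly transacted.)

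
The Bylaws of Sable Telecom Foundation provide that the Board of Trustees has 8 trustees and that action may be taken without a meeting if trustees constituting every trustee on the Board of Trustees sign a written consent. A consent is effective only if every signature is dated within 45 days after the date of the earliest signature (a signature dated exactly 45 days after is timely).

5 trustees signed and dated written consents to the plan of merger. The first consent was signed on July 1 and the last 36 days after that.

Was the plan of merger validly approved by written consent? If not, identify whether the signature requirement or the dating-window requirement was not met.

Not effective — insufficient signatures.

Signatures required: the unanimous vote of 8 — unanimous means all 8, so 8 needed; 5 signed. Insufficient.
Dating window: the latest signature is 36 days after the earliest; the limit is 45 days. Within the window.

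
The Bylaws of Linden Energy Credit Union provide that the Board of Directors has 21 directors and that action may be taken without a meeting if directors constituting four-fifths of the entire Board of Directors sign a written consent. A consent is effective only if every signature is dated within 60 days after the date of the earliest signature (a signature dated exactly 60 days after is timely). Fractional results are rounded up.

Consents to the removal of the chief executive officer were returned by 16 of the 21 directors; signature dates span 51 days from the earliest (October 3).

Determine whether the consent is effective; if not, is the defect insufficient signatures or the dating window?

Not effective — insufficient signatures.

Signatures required: four-fifths of 21 — 4/5 of 21 = 16.80, rounded up to 17, so 17 needed; 16 signed. Insufficient.
Dating window: the latest signature is 51 days after the earliest; the limit is 60 days. Within the window.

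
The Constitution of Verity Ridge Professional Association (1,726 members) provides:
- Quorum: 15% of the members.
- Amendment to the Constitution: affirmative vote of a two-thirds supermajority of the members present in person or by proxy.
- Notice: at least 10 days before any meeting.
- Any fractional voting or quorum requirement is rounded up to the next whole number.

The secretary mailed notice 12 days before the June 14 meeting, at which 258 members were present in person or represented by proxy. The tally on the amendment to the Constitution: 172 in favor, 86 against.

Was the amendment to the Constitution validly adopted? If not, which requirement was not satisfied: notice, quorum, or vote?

Invalid — quorum requirement not satisfied.

Notice: 12 days given; 10 required. Satisfied.
Quorum: 15% of 1,726 = 258.90, rounded up to 259; 258 present. Not satisfied.
Vote: requires two-thirds of those present (258); 2/3 of 258 = 172, so 172 needed; 172 in favor. Satisfied.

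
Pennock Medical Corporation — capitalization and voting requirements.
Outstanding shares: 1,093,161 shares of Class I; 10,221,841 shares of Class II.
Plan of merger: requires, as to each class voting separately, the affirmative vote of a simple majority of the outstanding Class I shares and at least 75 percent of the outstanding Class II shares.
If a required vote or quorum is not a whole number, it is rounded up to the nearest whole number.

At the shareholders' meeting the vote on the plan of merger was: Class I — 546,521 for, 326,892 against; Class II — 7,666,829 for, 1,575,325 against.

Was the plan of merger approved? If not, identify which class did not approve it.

Not approved — the Class I shares did not give the required vote.

Class I: a majority of 1093161 is 546581; 546,581 required, 546,521 in favor — not approved.
Class II: 3/4 of 10221841 = 7666380.75, rounded up to 7666381; 7,666,381 required, 7,666,829 in favor — approved.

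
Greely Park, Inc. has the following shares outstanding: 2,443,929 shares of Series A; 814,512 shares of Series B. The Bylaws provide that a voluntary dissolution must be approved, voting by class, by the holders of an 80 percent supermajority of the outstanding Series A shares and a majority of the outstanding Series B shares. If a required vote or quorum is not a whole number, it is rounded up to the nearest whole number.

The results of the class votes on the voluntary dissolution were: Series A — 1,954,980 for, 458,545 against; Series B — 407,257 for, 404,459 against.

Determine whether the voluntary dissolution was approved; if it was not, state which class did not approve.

Not approved — the Series A shares did not give the required vote.

Series A: 4/5 of 2443929 = 1955143.20, rounded up to 1955144; 1,955,144 required, 1,954,980 in favor — not approved.
Series B: a majority of 814512 is 407257; 407,257 required, 407,257 in favor — approved.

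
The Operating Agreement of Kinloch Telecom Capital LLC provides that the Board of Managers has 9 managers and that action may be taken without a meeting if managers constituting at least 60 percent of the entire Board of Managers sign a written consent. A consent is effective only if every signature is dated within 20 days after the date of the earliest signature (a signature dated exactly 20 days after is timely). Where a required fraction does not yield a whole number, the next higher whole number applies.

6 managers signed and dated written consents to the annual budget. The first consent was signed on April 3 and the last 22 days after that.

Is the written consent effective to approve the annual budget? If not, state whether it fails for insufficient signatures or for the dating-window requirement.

Not effective — dating-window requirement not satisfied.

Signatures required: at least 60 percent of 9 — 3/5 of 9 = 5.40, rounded up to 6, so 6 needed; 6 signed. Sufficient.
Dating window: the latest signature is 22 days after the earliest; the limit is 20 days. Outside the window.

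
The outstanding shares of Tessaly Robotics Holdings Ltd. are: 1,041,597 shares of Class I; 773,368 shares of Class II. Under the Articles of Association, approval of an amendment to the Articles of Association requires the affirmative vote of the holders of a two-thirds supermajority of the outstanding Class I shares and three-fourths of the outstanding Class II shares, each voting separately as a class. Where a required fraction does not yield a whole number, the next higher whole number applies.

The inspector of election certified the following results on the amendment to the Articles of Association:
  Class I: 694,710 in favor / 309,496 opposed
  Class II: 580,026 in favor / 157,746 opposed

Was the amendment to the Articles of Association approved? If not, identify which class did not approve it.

Approved — every class gave the required vote.

Class I: 2/3 of 1041597 = 694398; 694,398 required, 694,710 in favor — approved.
Class II: 3/4 of 773368 = 580026; 580,026 required, 580,026 in favor — approved.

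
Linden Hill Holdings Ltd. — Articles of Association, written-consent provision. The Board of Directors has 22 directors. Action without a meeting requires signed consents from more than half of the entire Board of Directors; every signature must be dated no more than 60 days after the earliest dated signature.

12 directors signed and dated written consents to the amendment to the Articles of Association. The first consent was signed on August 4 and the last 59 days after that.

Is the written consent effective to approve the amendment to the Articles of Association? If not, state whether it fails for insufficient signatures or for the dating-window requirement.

Signatures required: more than half of 22 — a majority of 22 is 12, so 12 needed; 12 signed. Sufficient.
Dating window: the latest signature is 59 days after the earliest; the limit is 60 days. Within the window.

Effective — both the signature and dating-window requirements are satisfied.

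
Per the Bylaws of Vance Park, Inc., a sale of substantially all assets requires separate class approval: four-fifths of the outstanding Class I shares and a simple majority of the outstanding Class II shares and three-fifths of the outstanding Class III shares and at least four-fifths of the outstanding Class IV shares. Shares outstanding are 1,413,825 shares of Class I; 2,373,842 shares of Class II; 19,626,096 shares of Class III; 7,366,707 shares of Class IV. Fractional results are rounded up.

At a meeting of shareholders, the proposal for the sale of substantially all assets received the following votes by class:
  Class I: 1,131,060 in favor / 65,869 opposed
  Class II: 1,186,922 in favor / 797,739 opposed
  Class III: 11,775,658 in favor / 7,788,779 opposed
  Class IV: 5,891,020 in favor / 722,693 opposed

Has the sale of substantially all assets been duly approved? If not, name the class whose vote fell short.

Class I: 4/5 of 1413825 = 1131060; 1,131,060 required, 1,131,060 in favor — approved.
Class II: a majority of 2373842 is 1186922; 1,186,922 required, 1,186,922 in favor — approved.
Class III: 3/5 of 19626096 = 11775657.60, rounded up to 11775658; 11,775,658 required, 11,775,658 in favor — approved.
Class IV: 4/5 of 7366707 = 5893365.60, rounded up to 5893366; 5,893,366 required, 5,891,020 in favor — not approved.

Not approved — the Class IV shares did not give the required vote.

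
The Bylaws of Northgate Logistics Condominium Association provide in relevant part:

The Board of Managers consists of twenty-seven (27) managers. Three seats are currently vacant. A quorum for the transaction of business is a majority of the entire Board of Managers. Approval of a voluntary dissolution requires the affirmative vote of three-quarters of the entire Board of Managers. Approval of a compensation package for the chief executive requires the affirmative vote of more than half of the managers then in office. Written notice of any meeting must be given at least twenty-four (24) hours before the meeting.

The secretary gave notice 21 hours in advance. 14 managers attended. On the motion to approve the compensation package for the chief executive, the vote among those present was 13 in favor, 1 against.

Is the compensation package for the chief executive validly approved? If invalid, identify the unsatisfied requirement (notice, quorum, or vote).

Invalid — notice requirement not satisfied.

Notice: 21 hours given; 24 required (21 < 24). Not satisfied.
Quorum: 14 present; quorum is 14. Satisfied.
Vote: the compensation package for the chief executive requires a majority of the managers then in office (24). A majority of 24 is 13, so 13 affirmative votes are needed; 13 voted in favor. Satisfied.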